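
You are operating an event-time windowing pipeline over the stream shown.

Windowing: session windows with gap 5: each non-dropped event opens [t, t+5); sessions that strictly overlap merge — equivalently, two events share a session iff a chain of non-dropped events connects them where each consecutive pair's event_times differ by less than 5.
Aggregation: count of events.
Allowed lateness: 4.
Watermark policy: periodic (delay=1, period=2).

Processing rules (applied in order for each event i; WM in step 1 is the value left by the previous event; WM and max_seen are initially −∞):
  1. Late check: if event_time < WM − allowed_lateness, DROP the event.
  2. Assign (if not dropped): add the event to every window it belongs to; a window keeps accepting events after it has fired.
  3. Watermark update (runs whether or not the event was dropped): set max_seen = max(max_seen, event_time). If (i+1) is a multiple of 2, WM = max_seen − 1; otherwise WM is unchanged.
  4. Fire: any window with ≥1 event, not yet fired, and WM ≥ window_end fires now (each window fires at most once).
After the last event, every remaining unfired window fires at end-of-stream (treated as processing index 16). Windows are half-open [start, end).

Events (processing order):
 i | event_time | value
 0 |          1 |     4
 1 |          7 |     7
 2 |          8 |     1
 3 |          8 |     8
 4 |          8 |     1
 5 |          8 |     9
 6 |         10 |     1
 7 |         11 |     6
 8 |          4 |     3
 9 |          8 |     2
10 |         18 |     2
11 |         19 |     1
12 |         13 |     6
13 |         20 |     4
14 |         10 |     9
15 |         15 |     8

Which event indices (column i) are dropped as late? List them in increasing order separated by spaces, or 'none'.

8 12 14

i=0 t=1 v=4: → [1,6); WM=−∞
i=1 t=7 v=7: → [7,12); WM=6
i=2 t=8 v=1: → [7,13); WM=6
i=3 t=8 v=8: → [7,13); WM=7
i=4 t=8 v=1: → [7,13); WM=7
i=5 t=8 v=9: → [7,13); WM=7
i=6 t=10 v=1: → [7,15); WM=7
i=7 t=11 v=6: → [7,16); WM=10
i=8 t=4 v=3: DROP (t<10-4); WM=10
i=9 t=8 v=2: → [7,16); WM=10
i=10 t=18 v=2: → [18,23); WM=10
i=11 t=19 v=1: → [18,24); WM=18
i=12 t=13 v=6: DROP (t<18-4); WM=18
i=13 t=20 v=4: → [18,25); WM=19
i=14 t=10 v=9: DROP (t<19-4); WM=19
i=15 t=15 v=8: → [7,25); WM=19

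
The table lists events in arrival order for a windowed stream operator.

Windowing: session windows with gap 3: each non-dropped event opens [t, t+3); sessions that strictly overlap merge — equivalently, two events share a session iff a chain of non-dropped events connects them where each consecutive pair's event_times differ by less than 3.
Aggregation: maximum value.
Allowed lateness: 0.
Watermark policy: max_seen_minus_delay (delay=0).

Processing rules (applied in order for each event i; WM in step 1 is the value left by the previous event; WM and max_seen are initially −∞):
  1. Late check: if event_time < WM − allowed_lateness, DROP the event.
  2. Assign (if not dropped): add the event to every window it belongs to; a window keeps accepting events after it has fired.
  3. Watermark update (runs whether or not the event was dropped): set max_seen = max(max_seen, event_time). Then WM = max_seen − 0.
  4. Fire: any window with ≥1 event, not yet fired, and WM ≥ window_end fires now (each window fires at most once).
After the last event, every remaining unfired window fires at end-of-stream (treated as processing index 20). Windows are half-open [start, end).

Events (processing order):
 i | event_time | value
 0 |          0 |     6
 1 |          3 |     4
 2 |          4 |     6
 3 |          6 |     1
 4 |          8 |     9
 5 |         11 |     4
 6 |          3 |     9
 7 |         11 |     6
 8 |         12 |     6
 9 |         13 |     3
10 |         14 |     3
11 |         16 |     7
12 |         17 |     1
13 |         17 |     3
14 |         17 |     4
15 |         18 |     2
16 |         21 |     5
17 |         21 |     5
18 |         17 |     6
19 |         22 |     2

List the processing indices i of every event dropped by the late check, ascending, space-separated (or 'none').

6 18

i=0 t=0 v=6: → [0,3); WM=0
i=1 t=3 v=4: → [3,6); WM=3
i=2 t=4 v=6: → [3,7); WM=4
i=3 t=6 v=1: → [3,9); WM=6
i=4 t=8 v=9: → [3,11); WM=8
i=5 t=11 v=4: → [11,14); WM=11
i=6 t=3 v=9: DROP (t<11-0); WM=11
i=7 t=11 v=6: → [11,14); WM=11
i=8 t=12 v=6: → [11,15); WM=12
i=9 t=13 v=3: → [11,16); WM=13
i=10 t=14 v=3: → [11,17); WM=14
i=11 t=16 v=7: → [11,19); WM=16
i=12 t=17 v=1: → [11,20); WM=17
i=13 t=17 v=3: → [11,20); WM=17
i=14 t=17 v=4: → [11,20); WM=17
i=15 t=18 v=2: → [11,21); WM=18
i=16 t=21 v=5: → [21,24); WM=21
i=17 t=21 v=5: → [21,24); WM=21
i=18 t=17 v=6: DROP (t<21-0); WM=21
i=19 t=22 v=2: → [21,25); WM=22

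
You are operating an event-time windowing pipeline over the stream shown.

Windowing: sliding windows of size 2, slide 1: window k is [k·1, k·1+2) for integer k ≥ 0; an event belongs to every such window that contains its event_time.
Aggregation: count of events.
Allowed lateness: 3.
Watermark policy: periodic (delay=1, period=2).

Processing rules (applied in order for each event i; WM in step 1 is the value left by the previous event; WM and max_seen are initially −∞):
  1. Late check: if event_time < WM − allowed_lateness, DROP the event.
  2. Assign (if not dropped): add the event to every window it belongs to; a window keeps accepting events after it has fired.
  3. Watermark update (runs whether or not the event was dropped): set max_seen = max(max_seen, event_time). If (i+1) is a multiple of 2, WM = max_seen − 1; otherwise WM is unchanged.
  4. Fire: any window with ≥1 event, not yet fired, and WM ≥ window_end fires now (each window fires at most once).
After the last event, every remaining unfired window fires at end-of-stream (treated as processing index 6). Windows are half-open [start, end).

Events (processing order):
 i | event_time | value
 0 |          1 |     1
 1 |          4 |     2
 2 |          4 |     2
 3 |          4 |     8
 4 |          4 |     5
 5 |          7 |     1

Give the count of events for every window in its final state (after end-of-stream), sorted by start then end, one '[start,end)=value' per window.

[0,2)=1 [1,3)=1 [3,5)=4 [4,6)=4 [6,8)=1 [7,9)=1

i=0 t=1 v=1: → [1,3),[0,2); WM=−∞
i=1 t=4 v=2: → [4,6),[3,5); WM=3; [0,2) fires=1 [1,3) fires=1
i=2 t=4 v=2: → [4,6),[3,5); WM=3
i=3 t=4 v=8: → [4,6),[3,5); WM=3
i=4 t=4 v=5: → [4,6),[3,5); WM=3
i=5 t=7 v=1: → [7,9),[6,8); WM=6; [3,5) fires=4 [4,6) fires=4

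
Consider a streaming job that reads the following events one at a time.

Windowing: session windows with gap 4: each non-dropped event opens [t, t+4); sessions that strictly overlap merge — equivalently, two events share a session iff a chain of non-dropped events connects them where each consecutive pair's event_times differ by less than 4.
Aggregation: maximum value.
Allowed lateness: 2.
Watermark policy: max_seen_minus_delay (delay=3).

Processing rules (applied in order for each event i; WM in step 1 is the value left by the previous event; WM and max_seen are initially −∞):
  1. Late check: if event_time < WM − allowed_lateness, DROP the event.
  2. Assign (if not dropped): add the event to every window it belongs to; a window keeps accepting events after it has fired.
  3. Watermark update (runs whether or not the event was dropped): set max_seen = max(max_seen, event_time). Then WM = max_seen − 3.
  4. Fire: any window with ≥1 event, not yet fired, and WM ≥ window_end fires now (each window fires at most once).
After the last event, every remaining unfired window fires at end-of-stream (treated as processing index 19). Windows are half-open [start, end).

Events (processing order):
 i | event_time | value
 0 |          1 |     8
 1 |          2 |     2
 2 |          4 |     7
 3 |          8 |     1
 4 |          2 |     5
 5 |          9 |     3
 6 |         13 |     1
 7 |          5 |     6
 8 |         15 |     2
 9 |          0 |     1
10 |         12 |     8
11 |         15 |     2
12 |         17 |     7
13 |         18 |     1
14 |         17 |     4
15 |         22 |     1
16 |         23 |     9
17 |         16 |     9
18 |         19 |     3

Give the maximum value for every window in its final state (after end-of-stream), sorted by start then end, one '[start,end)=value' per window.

i=0 t=1 v=8: → [1,5); WM=-2
i=1 t=2 v=2: → [1,6); WM=-1
i=2 t=4 v=7: → [1,8); WM=1
i=3 t=8 v=1: → [8,12); WM=5
i=4 t=2 v=5: DROP (t<5-2); WM=5
i=5 t=9 v=3: → [8,13); WM=6
i=6 t=13 v=1: → [13,17); WM=10
i=7 t=5 v=6: DROP (t<10-2); WM=10
i=8 t=15 v=2: → [13,19); WM=12
i=9 t=0 v=1: DROP (t<12-2); WM=12
i=10 t=12 v=8: → [8,19); WM=12
i=11 t=15 v=2: → [8,19); WM=12
i=12 t=17 v=7: → [8,21); WM=14
i=13 t=18 v=1: → [8,22); WM=15
i=14 t=17 v=4: → [8,22); WM=15
i=15 t=22 v=1: → [22,26); WM=19
i=16 t=23 v=9: → [22,27); WM=20
i=17 t=16 v=9: DROP (t<20-2); WM=20
i=18 t=19 v=3: → [8,27); WM=20

[1,8)=8 [8,27)=9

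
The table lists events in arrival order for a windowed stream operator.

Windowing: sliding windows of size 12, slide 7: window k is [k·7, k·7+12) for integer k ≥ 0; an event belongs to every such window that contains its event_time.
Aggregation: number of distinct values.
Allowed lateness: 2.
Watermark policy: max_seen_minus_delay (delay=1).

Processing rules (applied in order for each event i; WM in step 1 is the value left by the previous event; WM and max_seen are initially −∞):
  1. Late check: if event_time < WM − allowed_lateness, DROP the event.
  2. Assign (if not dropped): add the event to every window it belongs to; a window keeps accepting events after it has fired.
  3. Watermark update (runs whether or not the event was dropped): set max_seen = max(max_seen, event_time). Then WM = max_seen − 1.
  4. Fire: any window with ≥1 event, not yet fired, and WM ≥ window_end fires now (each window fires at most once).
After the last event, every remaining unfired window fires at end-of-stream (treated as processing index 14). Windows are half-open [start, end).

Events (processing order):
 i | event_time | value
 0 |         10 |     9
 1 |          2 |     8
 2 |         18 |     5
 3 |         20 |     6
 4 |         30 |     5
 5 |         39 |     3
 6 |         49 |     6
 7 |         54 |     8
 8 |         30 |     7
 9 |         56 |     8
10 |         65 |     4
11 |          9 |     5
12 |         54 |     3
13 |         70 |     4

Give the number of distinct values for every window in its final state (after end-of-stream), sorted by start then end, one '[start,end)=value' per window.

i=0 t=10 v=9: → [7,19),[0,12); WM=9
i=1 t=2 v=8: DROP (t<9-2); WM=9
i=2 t=18 v=5: → [14,26),[7,19); WM=17; [0,12) fires=1
i=3 t=20 v=6: → [14,26); WM=19; [7,19) fires=2
i=4 t=30 v=5: → [28,40),[21,33); WM=29; [14,26) fires=2
i=5 t=39 v=3: → [35,47),[28,40); WM=38; [21,33) fires=1
i=6 t=49 v=6: → [49,61),[42,54); WM=48; [28,40) fires=2 [35,47) fires=1
i=7 t=54 v=8: → [49,61); WM=53
i=8 t=30 v=7: DROP (t<53-2); WM=53
i=9 t=56 v=8: → [56,68),[49,61); WM=55; [42,54) fires=1
i=10 t=65 v=4: → [63,75),[56,68); WM=64; [49,61) fires=2
i=11 t=9 v=5: DROP (t<64-2); WM=64
i=12 t=54 v=3: DROP (t<64-2); WM=64
i=13 t=70 v=4: → [70,82),[63,75); WM=69; [56,68) fires=2

[0,12)=1 [7,19)=2 [14,26)=2 [21,33)=1 [28,40)=2 [35,47)=1 [42,54)=1 [49,61)=2 [56,68)=2 [63,75)=1 [70,82)=1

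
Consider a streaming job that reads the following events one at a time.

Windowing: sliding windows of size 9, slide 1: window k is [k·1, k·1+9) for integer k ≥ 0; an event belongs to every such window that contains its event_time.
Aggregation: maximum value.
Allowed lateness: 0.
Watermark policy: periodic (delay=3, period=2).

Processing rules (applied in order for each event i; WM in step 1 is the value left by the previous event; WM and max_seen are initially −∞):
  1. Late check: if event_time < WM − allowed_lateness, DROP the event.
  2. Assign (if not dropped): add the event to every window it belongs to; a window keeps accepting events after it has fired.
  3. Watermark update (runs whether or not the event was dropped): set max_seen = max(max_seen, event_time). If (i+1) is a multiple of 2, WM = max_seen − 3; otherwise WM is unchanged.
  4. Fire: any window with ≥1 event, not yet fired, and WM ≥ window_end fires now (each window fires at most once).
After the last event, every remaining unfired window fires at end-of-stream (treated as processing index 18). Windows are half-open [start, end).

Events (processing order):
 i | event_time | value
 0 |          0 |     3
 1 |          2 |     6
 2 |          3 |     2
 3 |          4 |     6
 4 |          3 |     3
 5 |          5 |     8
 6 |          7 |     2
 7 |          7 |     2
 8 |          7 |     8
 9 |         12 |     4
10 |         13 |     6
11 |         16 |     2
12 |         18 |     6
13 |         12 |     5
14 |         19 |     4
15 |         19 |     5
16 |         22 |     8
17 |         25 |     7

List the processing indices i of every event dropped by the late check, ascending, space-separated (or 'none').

13

i=0 t=0 v=3: → [0,9); WM=−∞
i=1 t=2 v=6: → [2,11),[1,10),[0,9); WM=-1
i=2 t=3 v=2: → [3,12),[2,11),[1,10),[0,9); WM=-1
i=3 t=4 v=6: → [4,13),[3,12),[2,11),[1,10),[0,9); WM=1
i=4 t=3 v=3: → [3,12),[2,11),[1,10),[0,9); WM=1
i=5 t=5 v=8: → [5,14),[4,13),[3,12),[2,11),[1,10),[0,9); WM=2
i=6 t=7 v=2: → [7,16),[6,15),[5,14),[4,13),[3,12),[2,11),[1,10),[0,9); WM=2
i=7 t=7 v=2: → [7,16),[6,15),[5,14),[4,13),[3,12),[2,11),[1,10),[0,9); WM=4
i=8 t=7 v=8: → [7,16),[6,15),[5,14),[4,13),[3,12),[2,11),[1,10),[0,9); WM=4
i=9 t=12 v=4: → [12,21),[11,20),[10,19),[9,18),[8,17),[7,16),[6,15),[5,14),[4,13); WM=9; [0,9) fires=8
i=10 t=13 v=6: → [13,22),[12,21),[11,20),[10,19),[9,18),[8,17),[7,16),[6,15),[5,14); WM=9
i=11 t=16 v=2: → [16,25),[15,24),[14,23),[13,22),[12,21),[11,20),[10,19),[9,18),[8,17); WM=13; [1,10) fires=8 [2,11) fires=8 [3,12) fires=8 [4,13) fires=8
i=12 t=18 v=6: → [18,27),[17,26),[16,25),[15,24),[14,23),[13,22),[12,21),[11,20),[10,19); WM=13
i=13 t=12 v=5: DROP (t<13-0); WM=15; [5,14) fires=8 [6,15) fires=8
i=14 t=19 v=4: → [19,28),[18,27),[17,26),[16,25),[15,24),[14,23),[13,22),[12,21),[11,20); WM=15
i=15 t=19 v=5: → [19,28),[18,27),[17,26),[16,25),[15,24),[14,23),[13,22),[12,21),[11,20); WM=16; [7,16) fires=8
i=16 t=22 v=8: → [22,31),[21,30),[20,29),[19,28),[18,27),[17,26),[16,25),[15,24),[14,23); WM=16
i=17 t=25 v=7: → [25,34),[24,33),[23,32),[22,31),[21,30),[20,29),[19,28),[18,27),[17,26); WM=22; [8,17) fires=6 [9,18) fires=6 [10,19) fires=6 [11,20) fires=6 [12,21) fires=6 [13,22) fires=6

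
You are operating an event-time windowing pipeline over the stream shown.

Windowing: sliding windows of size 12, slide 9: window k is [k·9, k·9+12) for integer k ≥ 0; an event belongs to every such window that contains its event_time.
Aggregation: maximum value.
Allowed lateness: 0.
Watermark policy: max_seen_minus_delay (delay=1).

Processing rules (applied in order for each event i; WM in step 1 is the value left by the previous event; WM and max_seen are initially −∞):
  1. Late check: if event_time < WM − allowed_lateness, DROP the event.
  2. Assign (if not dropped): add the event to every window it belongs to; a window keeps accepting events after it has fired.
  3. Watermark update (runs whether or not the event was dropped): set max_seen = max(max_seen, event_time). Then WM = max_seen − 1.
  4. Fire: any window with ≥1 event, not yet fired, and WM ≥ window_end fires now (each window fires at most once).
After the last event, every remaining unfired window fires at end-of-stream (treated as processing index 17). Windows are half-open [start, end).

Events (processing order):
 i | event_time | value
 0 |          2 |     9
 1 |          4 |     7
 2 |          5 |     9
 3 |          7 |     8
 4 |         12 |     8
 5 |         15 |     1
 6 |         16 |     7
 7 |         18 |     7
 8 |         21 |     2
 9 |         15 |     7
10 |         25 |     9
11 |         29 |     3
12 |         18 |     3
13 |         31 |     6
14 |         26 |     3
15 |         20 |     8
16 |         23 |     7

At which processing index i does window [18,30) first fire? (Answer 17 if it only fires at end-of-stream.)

13

i=0 t=2 v=9: → [0,12); WM=1
i=1 t=4 v=7: → [0,12); WM=3
i=2 t=5 v=9: → [0,12); WM=4
i=3 t=7 v=8: → [0,12); WM=6
i=4 t=12 v=8: → [9,21); WM=11
i=5 t=15 v=1: → [9,21); WM=14; [0,12) fires=9
i=6 t=16 v=7: → [9,21); WM=15
i=7 t=18 v=7: → [18,30),[9,21); WM=17
i=8 t=21 v=2: → [18,30); WM=20
i=9 t=15 v=7: DROP (t<20-0); WM=20
i=10 t=25 v=9: → [18,30); WM=24; [9,21) fires=8
i=11 t=29 v=3: → [27,39),[18,30); WM=28
i=12 t=18 v=3: DROP (t<28-0); WM=28
i=13 t=31 v=6: → [27,39); WM=30; [18,30) fires=9
i=14 t=26 v=3: DROP (t<30-0); WM=30
i=15 t=20 v=8: DROP (t<30-0); WM=30
i=16 t=23 v=7: DROP (t<30-0); WM=30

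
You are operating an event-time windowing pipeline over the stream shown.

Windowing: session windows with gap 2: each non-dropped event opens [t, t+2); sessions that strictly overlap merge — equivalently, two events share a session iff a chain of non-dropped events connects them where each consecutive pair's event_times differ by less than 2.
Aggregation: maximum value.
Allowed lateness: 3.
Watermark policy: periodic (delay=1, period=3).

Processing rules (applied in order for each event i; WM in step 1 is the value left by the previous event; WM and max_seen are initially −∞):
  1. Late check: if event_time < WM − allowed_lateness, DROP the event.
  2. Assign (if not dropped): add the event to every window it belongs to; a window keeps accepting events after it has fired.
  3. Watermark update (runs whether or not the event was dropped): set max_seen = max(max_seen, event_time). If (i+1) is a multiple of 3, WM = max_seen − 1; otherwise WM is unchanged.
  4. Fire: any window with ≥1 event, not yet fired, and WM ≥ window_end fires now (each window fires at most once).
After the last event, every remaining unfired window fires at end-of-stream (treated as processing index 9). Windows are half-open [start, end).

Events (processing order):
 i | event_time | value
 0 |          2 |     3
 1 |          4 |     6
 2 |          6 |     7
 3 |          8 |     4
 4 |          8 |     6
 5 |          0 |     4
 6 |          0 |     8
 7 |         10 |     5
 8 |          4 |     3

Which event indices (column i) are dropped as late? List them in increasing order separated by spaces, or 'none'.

5 6

i=0 t=2 v=3: → [2,4); WM=−∞
i=1 t=4 v=6: → [4,6); WM=−∞
i=2 t=6 v=7: → [6,8); WM=5
i=3 t=8 v=4: → [8,10); WM=5
i=4 t=8 v=6: → [8,10); WM=5
i=5 t=0 v=4: DROP (t<5-3); WM=7
i=6 t=0 v=8: DROP (t<7-3); WM=7
i=7 t=10 v=5: → [10,12); WM=7
i=8 t=4 v=3: → [4,6); WM=9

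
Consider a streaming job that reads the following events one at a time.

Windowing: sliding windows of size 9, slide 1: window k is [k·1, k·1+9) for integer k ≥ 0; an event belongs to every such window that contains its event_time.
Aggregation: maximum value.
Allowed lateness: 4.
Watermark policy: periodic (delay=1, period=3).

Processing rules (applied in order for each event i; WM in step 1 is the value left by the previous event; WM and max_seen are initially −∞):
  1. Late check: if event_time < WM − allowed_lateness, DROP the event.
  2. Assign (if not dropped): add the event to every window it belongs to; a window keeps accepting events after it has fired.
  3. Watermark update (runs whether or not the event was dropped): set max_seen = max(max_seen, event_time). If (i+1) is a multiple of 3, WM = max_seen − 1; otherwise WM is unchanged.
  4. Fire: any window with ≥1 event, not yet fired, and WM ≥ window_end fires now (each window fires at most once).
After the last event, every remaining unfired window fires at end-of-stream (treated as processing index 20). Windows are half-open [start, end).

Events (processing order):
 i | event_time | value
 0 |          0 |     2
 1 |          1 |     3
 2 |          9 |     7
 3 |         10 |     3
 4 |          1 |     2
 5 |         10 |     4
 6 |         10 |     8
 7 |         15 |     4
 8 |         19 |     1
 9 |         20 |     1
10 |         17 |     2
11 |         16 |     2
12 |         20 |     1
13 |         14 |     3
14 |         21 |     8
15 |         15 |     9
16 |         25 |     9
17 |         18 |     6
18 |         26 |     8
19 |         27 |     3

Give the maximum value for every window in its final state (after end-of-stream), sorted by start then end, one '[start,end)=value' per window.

[0,9)=3 [1,10)=7 [2,11)=8 [3,12)=8 [4,13)=8 [5,14)=8 [6,15)=8 [7,16)=8 [8,17)=8 [9,18)=8 [10,19)=8 [11,20)=6 [12,21)=6 [13,22)=8 [14,23)=8 [15,24)=8 [16,25)=8 [17,26)=9 [18,27)=9 [19,28)=9 [20,29)=9 [21,30)=9 [22,31)=9 [23,32)=9 [24,33)=9 [25,34)=9 [26,35)=8 [27,36)=3

i=0 t=0 v=2: → [0,9); WM=−∞
i=1 t=1 v=3: → [1,10),[0,9); WM=−∞
i=2 t=9 v=7: → [9,18),[8,17),[7,16),[6,15),[5,14),[4,13),[3,12),[2,11),[1,10); WM=8
i=3 t=10 v=3: → [10,19),[9,18),[8,17),[7,16),[6,15),[5,14),[4,13),[3,12),[2,11); WM=8
i=4 t=1 v=2: DROP (t<8-4); WM=8
i=5 t=10 v=4: → [10,19),[9,18),[8,17),[7,16),[6,15),[5,14),[4,13),[3,12),[2,11); WM=9; [0,9) fires=3
i=6 t=10 v=8: → [10,19),[9,18),[8,17),[7,16),[6,15),[5,14),[4,13),[3,12),[2,11); WM=9
i=7 t=15 v=4: → [15,24),[14,23),[13,22),[12,21),[11,20),[10,19),[9,18),[8,17),[7,16); WM=9
i=8 t=19 v=1: → [19,28),[18,27),[17,26),[16,25),[15,24),[14,23),[13,22),[12,21),[11,20); WM=18; [1,10) fires=7 [2,11) fires=8 [3,12) fires=8 [4,13) fires=8 [5,14) fires=8 [6,15) fires=8 [7,16) fires=8 [8,17) fires=8 [9,18) fires=8
i=9 t=20 v=1: → [20,29),[19,28),[18,27),[17,26),[16,25),[15,24),[14,23),[13,22),[12,21); WM=18
i=10 t=17 v=2: → [17,26),[16,25),[15,24),[14,23),[13,22),[12,21),[11,20),[10,19),[9,18); WM=18
i=11 t=16 v=2: → [16,25),[15,24),[14,23),[13,22),[12,21),[11,20),[10,19),[9,18),[8,17); WM=19; [10,19) fires=8
i=12 t=20 v=1: → [20,29),[19,28),[18,27),[17,26),[16,25),[15,24),[14,23),[13,22),[12,21); WM=19
i=13 t=14 v=3: DROP (t<19-4); WM=19
i=14 t=21 v=8: → [21,30),[20,29),[19,28),[18,27),[17,26),[16,25),[15,24),[14,23),[13,22); WM=20; [11,20) fires=4
i=15 t=15 v=9: DROP (t<20-4); WM=20
i=16 t=25 v=9: → [25,34),[24,33),[23,32),[22,31),[21,30),[20,29),[19,28),[18,27),[17,26); WM=20
i=17 t=18 v=6: → [18,27),[17,26),[16,25),[15,24),[14,23),[13,22),[12,21),[11,20),[10,19); WM=24; [12,21) fires=6 [13,22) fires=8 [14,23) fires=8 [15,24) fires=8
i=18 t=26 v=8: → [26,35),[25,34),[24,33),[23,32),[22,31),[21,30),[20,29),[19,28),[18,27); WM=24
i=19 t=27 v=3: → [27,36),[26,35),[25,34),[24,33),[23,32),[22,31),[21,30),[20,29),[19,28); WM=24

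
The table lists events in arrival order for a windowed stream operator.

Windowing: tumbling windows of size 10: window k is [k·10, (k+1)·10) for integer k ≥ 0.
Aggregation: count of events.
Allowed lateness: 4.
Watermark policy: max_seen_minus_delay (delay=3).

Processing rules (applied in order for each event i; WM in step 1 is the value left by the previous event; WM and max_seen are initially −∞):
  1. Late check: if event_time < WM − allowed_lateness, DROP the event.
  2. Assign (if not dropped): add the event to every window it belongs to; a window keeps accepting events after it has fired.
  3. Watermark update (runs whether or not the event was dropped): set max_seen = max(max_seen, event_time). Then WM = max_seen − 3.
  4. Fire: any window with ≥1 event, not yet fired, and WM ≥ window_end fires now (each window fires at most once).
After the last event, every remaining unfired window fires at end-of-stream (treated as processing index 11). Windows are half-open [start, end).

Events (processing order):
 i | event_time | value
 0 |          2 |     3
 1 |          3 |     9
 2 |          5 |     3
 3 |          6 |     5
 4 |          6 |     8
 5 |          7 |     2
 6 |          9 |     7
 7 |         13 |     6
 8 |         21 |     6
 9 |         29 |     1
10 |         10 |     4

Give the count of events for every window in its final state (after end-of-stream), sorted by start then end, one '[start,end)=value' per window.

[0,10)=7 [10,20)=1 [20,30)=2

i=0 t=2 v=3: → [0,10); WM=-1
i=1 t=3 v=9: → [0,10); WM=0
i=2 t=5 v=3: → [0,10); WM=2
i=3 t=6 v=5: → [0,10); WM=3
i=4 t=6 v=8: → [0,10); WM=3
i=5 t=7 v=2: → [0,10); WM=4
i=6 t=9 v=7: → [0,10); WM=6
i=7 t=13 v=6: → [10,20); WM=10; [0,10) fires=7
i=8 t=21 v=6: → [20,30); WM=18
i=9 t=29 v=1: → [20,30); WM=26; [10,20) fires=1
i=10 t=10 v=4: DROP (t<26-4); WM=26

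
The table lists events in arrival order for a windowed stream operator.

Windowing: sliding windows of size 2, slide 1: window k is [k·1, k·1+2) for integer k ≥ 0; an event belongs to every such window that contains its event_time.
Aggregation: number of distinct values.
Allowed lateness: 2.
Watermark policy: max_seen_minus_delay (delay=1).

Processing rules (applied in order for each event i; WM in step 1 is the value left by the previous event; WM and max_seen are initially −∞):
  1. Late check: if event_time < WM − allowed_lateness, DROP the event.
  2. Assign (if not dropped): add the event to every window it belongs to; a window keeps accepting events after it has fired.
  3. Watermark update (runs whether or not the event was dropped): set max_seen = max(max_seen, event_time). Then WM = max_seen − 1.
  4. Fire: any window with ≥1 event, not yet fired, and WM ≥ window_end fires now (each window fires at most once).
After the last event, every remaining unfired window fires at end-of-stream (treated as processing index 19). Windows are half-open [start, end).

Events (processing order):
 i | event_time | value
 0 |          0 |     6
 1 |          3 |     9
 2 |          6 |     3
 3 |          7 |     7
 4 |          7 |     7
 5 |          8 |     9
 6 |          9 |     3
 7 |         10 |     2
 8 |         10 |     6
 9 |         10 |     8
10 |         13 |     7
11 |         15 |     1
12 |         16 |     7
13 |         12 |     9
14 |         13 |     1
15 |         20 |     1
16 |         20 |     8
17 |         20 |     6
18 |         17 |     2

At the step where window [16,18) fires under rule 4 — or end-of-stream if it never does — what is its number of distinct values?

i=0 t=0 v=6: → [0,2); WM=-1
i=1 t=3 v=9: → [3,5),[2,4); WM=2; [0,2) fires=1
i=2 t=6 v=3: → [6,8),[5,7); WM=5; [2,4) fires=1 [3,5) fires=1
i=3 t=7 v=7: → [7,9),[6,8); WM=6
i=4 t=7 v=7: → [7,9),[6,8); WM=6
i=5 t=8 v=9: → [8,10),[7,9); WM=7; [5,7) fires=1
i=6 t=9 v=3: → [9,11),[8,10); WM=8; [6,8) fires=2
i=7 t=10 v=2: → [10,12),[9,11); WM=9; [7,9) fires=2
i=8 t=10 v=6: → [10,12),[9,11); WM=9
i=9 t=10 v=8: → [10,12),[9,11); WM=9
i=10 t=13 v=7: → [13,15),[12,14); WM=12; [8,10) fires=2 [9,11) fires=4 [10,12) fires=3
i=11 t=15 v=1: → [15,17),[14,16); WM=14; [12,14) fires=1
i=12 t=16 v=7: → [16,18),[15,17); WM=15; [13,15) fires=1
i=13 t=12 v=9: DROP (t<15-2); WM=15
i=14 t=13 v=1: → [13,15),[12,14); WM=15
i=15 t=20 v=1: → [20,22),[19,21); WM=19; [14,16) fires=1 [15,17) fires=2 [16,18) fires=1
i=16 t=20 v=8: → [20,22),[19,21); WM=19
i=17 t=20 v=6: → [20,22),[19,21); WM=19
i=18 t=17 v=2: → [17,19),[16,18); WM=19; [17,19) fires=1

1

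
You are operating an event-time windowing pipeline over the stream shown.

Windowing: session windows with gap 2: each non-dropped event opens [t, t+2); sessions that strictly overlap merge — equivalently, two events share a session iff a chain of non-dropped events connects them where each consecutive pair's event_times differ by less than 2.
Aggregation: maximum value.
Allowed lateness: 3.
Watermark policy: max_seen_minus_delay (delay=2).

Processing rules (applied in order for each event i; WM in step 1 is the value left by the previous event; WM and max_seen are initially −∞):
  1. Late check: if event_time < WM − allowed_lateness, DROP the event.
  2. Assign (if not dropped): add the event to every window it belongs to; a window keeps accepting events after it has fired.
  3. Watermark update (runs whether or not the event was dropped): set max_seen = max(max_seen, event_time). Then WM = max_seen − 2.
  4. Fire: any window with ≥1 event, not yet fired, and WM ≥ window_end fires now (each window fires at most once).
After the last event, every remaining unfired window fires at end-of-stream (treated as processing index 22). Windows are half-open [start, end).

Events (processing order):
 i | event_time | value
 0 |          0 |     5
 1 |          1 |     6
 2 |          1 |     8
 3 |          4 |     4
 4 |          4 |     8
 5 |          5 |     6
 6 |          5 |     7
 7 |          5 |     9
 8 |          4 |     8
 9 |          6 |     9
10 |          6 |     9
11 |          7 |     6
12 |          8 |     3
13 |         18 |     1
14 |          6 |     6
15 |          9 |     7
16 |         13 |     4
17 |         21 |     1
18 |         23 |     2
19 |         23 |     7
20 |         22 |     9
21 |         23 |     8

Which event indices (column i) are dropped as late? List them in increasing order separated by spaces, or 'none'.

14 15

i=0 t=0 v=5: → [0,2); WM=-2
i=1 t=1 v=6: → [0,3); WM=-1
i=2 t=1 v=8: → [0,3); WM=-1
i=3 t=4 v=4: → [4,6); WM=2
i=4 t=4 v=8: → [4,6); WM=2
i=5 t=5 v=6: → [4,7); WM=3
i=6 t=5 v=7: → [4,7); WM=3
i=7 t=5 v=9: → [4,7); WM=3
i=8 t=4 v=8: → [4,7); WM=3
i=9 t=6 v=9: → [4,8); WM=4
i=10 t=6 v=9: → [4,8); WM=4
i=11 t=7 v=6: → [4,9); WM=5
i=12 t=8 v=3: → [4,10); WM=6
i=13 t=18 v=1: → [18,20); WM=16
i=14 t=6 v=6: DROP (t<16-3); WM=16
i=15 t=9 v=7: DROP (t<16-3); WM=16
i=16 t=13 v=4: → [13,15); WM=16
i=17 t=21 v=1: → [21,23); WM=19
i=18 t=23 v=2: → [23,25); WM=21
i=19 t=23 v=7: → [23,25); WM=21
i=20 t=22 v=9: → [21,25); WM=21
i=21 t=23 v=8: → [21,25); WM=21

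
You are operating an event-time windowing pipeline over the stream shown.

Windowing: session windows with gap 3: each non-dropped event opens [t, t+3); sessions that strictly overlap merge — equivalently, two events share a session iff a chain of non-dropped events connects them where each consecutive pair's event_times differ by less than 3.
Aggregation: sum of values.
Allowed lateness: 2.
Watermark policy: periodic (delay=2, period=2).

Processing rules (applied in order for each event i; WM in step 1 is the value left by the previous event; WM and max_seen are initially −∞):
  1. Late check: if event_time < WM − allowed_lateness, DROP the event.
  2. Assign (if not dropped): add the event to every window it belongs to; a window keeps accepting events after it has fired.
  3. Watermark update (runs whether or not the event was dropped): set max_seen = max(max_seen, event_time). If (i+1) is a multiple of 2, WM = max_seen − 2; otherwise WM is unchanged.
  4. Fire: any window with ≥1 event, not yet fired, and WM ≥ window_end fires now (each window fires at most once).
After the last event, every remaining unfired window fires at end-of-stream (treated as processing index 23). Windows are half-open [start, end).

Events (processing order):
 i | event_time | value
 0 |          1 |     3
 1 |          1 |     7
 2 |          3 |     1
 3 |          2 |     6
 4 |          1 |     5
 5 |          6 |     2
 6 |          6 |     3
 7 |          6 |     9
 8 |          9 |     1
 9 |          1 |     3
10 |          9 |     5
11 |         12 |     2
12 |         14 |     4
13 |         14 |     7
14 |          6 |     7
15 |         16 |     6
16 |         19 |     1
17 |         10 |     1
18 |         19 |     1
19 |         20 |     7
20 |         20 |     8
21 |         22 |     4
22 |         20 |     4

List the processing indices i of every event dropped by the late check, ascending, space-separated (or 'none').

i=0 t=1 v=3: → [1,4); WM=−∞
i=1 t=1 v=7: → [1,4); WM=-1
i=2 t=3 v=1: → [1,6); WM=-1
i=3 t=2 v=6: → [1,6); WM=1
i=4 t=1 v=5: → [1,6); WM=1
i=5 t=6 v=2: → [6,9); WM=4
i=6 t=6 v=3: → [6,9); WM=4
i=7 t=6 v=9: → [6,9); WM=4
i=8 t=9 v=1: → [9,12); WM=4
i=9 t=1 v=3: DROP (t<4-2); WM=7
i=10 t=9 v=5: → [9,12); WM=7
i=11 t=12 v=2: → [12,15); WM=10
i=12 t=14 v=4: → [12,17); WM=10
i=13 t=14 v=7: → [12,17); WM=12
i=14 t=6 v=7: DROP (t<12-2); WM=12
i=15 t=16 v=6: → [12,19); WM=14
i=16 t=19 v=1: → [19,22); WM=14
i=17 t=10 v=1: DROP (t<14-2); WM=17
i=18 t=19 v=1: → [19,22); WM=17
i=19 t=20 v=7: → [19,23); WM=18
i=20 t=20 v=8: → [19,23); WM=18
i=21 t=22 v=4: → [19,25); WM=20
i=22 t=20 v=4: → [19,25); WM=20

9 14 17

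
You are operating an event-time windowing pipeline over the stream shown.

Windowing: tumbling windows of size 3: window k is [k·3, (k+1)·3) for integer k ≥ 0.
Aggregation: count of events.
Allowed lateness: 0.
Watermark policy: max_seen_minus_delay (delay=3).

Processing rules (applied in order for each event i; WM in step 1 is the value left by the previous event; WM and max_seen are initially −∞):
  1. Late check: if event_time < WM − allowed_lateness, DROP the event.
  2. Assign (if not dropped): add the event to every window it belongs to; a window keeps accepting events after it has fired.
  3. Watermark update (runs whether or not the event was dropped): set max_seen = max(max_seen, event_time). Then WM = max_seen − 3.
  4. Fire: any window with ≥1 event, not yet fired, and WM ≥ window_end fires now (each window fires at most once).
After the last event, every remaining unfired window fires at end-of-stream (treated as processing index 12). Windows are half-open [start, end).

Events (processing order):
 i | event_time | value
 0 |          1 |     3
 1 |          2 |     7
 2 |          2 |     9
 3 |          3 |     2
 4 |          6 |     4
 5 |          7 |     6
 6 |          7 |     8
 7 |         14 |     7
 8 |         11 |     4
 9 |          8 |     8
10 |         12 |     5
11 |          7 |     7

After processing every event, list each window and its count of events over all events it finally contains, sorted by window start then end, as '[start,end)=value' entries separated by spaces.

i=0 t=1 v=3: → [0,3); WM=-2
i=1 t=2 v=7: → [0,3); WM=-1
i=2 t=2 v=9: → [0,3); WM=-1
i=3 t=3 v=2: → [3,6); WM=0
i=4 t=6 v=4: → [6,9); WM=3; [0,3) fires=3
i=5 t=7 v=6: → [6,9); WM=4
i=6 t=7 v=8: → [6,9); WM=4
i=7 t=14 v=7: → [12,15); WM=11; [3,6) fires=1 [6,9) fires=3
i=8 t=11 v=4: → [9,12); WM=11
i=9 t=8 v=8: DROP (t<11-0); WM=11
i=10 t=12 v=5: → [12,15); WM=11
i=11 t=7 v=7: DROP (t<11-0); WM=11

[0,3)=3 [3,6)=1 [6,9)=3 [9,12)=1 [12,15)=2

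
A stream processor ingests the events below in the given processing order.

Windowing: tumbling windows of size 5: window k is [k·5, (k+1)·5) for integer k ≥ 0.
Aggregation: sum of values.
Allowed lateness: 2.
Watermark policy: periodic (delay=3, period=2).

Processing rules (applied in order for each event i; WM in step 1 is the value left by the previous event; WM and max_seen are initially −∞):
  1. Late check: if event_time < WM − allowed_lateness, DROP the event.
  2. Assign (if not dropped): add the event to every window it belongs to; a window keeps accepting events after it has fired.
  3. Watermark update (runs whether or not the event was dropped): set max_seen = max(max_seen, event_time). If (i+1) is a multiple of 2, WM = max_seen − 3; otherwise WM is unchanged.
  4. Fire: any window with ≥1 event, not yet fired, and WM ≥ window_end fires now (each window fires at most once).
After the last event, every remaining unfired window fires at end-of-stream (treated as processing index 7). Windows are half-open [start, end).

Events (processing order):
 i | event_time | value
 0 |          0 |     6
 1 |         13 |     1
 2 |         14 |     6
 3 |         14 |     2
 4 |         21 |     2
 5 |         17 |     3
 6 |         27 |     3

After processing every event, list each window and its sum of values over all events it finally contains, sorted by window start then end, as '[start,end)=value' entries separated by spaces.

i=0 t=0 v=6: → [0,5); WM=−∞
i=1 t=13 v=1: → [10,15); WM=10; [0,5) fires=6
i=2 t=14 v=6: → [10,15); WM=10
i=3 t=14 v=2: → [10,15); WM=11
i=4 t=21 v=2: → [20,25); WM=11
i=5 t=17 v=3: → [15,20); WM=18; [10,15) fires=9
i=6 t=27 v=3: → [25,30); WM=18

[0,5)=6 [10,15)=9 [15,20)=3 [20,25)=2 [25,30)=3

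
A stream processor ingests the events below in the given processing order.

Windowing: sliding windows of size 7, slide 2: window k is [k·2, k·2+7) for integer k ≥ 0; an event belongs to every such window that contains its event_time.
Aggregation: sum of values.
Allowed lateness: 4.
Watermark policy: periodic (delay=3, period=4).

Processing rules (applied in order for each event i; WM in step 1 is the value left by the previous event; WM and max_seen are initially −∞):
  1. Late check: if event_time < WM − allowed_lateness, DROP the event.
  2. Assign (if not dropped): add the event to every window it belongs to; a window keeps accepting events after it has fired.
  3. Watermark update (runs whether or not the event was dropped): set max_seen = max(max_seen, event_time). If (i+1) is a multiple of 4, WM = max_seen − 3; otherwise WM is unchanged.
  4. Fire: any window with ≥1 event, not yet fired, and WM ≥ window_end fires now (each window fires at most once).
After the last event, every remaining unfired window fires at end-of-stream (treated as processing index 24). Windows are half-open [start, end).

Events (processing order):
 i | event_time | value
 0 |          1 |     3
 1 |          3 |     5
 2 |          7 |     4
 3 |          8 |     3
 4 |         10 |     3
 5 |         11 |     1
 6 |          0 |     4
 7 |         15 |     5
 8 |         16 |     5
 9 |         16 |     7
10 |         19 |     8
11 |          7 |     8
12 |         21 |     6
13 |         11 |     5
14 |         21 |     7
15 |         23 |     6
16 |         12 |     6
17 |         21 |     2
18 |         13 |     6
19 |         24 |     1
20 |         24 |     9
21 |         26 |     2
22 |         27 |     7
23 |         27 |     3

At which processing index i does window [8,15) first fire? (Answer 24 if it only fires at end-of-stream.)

i=0 t=1 v=3: → [0,7); WM=−∞
i=1 t=3 v=5: → [2,9),[0,7); WM=−∞
i=2 t=7 v=4: → [6,13),[4,11),[2,9); WM=−∞
i=3 t=8 v=3: → [8,15),[6,13),[4,11),[2,9); WM=5
i=4 t=10 v=3: → [10,17),[8,15),[6,13),[4,11); WM=5
i=5 t=11 v=1: → [10,17),[8,15),[6,13); WM=5
i=6 t=0 v=4: DROP (t<5-4); WM=5
i=7 t=15 v=5: → [14,21),[12,19),[10,17); WM=12; [0,7) fires=8 [2,9) fires=12 [4,11) fires=10
i=8 t=16 v=5: → [16,23),[14,21),[12,19),[10,17); WM=12
i=9 t=16 v=7: → [16,23),[14,21),[12,19),[10,17); WM=12
i=10 t=19 v=8: → [18,25),[16,23),[14,21); WM=12
i=11 t=7 v=8: DROP (t<12-4); WM=16; [6,13) fires=11 [8,15) fires=7
i=12 t=21 v=6: → [20,27),[18,25),[16,23); WM=16
i=13 t=11 v=5: DROP (t<16-4); WM=16
i=14 t=21 v=7: → [20,27),[18,25),[16,23); WM=16
i=15 t=23 v=6: → [22,29),[20,27),[18,25); WM=20; [10,17) fires=21 [12,19) fires=17
i=16 t=12 v=6: DROP (t<20-4); WM=20
i=17 t=21 v=2: → [20,27),[18,25),[16,23); WM=20
i=18 t=13 v=6: DROP (t<20-4); WM=20
i=19 t=24 v=1: → [24,31),[22,29),[20,27),[18,25); WM=21; [14,21) fires=25
i=20 t=24 v=9: → [24,31),[22,29),[20,27),[18,25); WM=21
i=21 t=26 v=2: → [26,33),[24,31),[22,29),[20,27); WM=21
i=22 t=27 v=7: → [26,33),[24,31),[22,29); WM=21
i=23 t=27 v=3: → [26,33),[24,31),[22,29); WM=24; [16,23) fires=35

11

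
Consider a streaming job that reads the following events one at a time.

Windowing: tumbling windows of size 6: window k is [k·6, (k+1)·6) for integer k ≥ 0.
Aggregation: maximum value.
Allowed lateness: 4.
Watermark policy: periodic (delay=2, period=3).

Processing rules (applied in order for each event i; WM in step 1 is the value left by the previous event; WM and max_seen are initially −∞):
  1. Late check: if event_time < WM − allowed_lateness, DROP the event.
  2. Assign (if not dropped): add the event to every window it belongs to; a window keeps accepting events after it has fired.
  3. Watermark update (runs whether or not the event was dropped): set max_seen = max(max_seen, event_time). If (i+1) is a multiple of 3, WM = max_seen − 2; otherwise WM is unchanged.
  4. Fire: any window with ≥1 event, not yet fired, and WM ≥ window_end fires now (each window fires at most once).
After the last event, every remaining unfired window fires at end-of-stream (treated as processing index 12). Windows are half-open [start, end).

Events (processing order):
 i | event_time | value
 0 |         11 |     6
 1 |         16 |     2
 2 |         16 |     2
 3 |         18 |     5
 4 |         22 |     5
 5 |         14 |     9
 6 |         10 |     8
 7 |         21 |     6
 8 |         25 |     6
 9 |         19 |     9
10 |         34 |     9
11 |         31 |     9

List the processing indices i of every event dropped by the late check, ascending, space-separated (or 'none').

i=0 t=11 v=6: → [6,12); WM=−∞
i=1 t=16 v=2: → [12,18); WM=−∞
i=2 t=16 v=2: → [12,18); WM=14; [6,12) fires=6
i=3 t=18 v=5: → [18,24); WM=14
i=4 t=22 v=5: → [18,24); WM=14
i=5 t=14 v=9: → [12,18); WM=20; [12,18) fires=9
i=6 t=10 v=8: DROP (t<20-4); WM=20
i=7 t=21 v=6: → [18,24); WM=20
i=8 t=25 v=6: → [24,30); WM=23
i=9 t=19 v=9: → [18,24); WM=23
i=10 t=34 v=9: → [30,36); WM=23
i=11 t=31 v=9: → [30,36); WM=32; [18,24) fires=9 [24,30) fires=6

6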